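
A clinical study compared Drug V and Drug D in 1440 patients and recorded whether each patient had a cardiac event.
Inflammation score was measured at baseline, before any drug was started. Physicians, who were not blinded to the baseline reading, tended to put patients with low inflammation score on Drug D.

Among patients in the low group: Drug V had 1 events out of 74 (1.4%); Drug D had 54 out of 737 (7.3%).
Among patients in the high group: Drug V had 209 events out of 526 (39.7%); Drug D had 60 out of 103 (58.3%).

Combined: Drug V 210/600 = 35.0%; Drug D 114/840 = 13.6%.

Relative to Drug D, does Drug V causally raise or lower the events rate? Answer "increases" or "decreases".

decreases

The inflammation score-specific comparison favours Drug V throughout, but the pooled figures favour Drug D. The question is whether to condition on inflammation score.
The imbalance in inflammation score arose from how patients were allocated, not from anything the drug did; and inflammation score independently affects the outcome. The pooled gap is confounded — condition on inflammation score.
Within each level — low: 1.4% vs 7.3%; high: 39.7% vs 58.3% — Drug V is lower every time.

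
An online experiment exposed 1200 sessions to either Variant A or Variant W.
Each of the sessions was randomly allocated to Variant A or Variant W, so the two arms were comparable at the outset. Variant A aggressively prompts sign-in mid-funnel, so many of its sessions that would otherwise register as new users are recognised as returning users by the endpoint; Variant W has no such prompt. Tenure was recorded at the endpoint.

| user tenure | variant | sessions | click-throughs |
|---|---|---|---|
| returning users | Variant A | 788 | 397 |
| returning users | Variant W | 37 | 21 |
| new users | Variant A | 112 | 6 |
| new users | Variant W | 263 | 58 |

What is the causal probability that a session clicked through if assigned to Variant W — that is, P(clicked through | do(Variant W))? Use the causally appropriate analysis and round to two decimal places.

User tenure lies on the pathway variant → user tenure → outcome, so adjusting for it blocks the indirect effect. For the total causal effect of variant, use the unadjusted pooled rates.
So P(outcome | do(Variant W)) is just the pooled rate for Variant W: 79/300 = 0.263.

0.26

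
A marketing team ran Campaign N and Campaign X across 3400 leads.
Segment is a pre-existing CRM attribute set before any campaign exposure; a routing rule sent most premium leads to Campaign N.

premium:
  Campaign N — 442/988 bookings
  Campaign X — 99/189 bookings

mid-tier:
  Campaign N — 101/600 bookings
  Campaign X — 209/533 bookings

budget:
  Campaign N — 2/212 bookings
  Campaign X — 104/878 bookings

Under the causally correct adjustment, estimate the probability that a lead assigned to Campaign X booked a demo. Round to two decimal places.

0.35

Customer segment is set before the campaign has any effect — it is not caused by the campaign — and it independently drives the outcome. That makes it a confounder, so the causal comparison is within customer segment levels.
Standardising Campaign X to the population customer segment mix: 0.346·99/189 + 0.333·209/533 + 0.321·104/878 = 0.350.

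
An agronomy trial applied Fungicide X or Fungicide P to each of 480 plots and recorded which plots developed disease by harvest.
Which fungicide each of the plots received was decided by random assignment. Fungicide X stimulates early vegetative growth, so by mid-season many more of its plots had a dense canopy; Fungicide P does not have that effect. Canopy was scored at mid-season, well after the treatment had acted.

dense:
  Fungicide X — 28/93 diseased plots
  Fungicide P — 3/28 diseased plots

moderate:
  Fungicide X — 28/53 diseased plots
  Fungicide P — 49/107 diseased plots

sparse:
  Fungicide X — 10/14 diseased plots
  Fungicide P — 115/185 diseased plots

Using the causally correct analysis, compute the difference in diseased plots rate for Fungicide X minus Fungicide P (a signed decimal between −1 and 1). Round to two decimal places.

-0.11

Mid-season canopy here is a post-treatment variable shaped by the fungicide; conditioning on it would introduce bias rather than remove it. The overall comparison is the causal one.
The causal difference is the pooled difference: 0.412 − 0.522 = -0.109.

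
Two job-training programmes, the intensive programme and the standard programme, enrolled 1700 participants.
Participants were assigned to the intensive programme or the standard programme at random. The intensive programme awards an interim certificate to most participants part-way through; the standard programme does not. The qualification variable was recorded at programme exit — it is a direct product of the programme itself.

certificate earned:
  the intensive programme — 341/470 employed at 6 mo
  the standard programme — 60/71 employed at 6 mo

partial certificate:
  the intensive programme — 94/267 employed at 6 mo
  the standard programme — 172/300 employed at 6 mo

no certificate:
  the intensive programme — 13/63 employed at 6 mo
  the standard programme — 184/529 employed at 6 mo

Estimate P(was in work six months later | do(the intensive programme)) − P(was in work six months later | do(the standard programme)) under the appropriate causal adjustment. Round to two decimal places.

+0.10

The qualification attained during the programme-specific comparison favours the standard programme throughout, but the pooled figures favour the intensive programme. The question is whether to condition on qualification attained during the programme.
Stratifying would compare programmes among participants the programmes themselves sorted into qualification attained during the programme groups — a form of selection on an intermediate. The unconditioned pooled rates give the total causal effect.
The causal difference is the pooled difference: 0.560 − 0.462 = +0.098.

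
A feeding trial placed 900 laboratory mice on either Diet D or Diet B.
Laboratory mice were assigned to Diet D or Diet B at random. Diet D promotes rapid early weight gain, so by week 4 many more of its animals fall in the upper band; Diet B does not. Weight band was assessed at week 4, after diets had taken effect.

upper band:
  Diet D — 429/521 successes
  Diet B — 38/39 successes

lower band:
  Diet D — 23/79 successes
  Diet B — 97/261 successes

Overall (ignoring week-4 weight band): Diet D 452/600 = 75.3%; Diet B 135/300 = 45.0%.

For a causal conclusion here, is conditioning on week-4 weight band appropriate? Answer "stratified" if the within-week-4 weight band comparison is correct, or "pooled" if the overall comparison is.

The stratified and pooled comparisons disagree (Diet B wins within each week-4 weight band; Diet D wins overall), so the answer turns on the causal role of week-4 weight band.
Week-4 weight band here is a post-treatment variable shaped by the diet; conditioning on it would introduce bias rather than remove it. The overall comparison is the causal one.
Pooled: Diet D 75.3% vs Diet B 45.0%; Diet D is higher overall.

pooled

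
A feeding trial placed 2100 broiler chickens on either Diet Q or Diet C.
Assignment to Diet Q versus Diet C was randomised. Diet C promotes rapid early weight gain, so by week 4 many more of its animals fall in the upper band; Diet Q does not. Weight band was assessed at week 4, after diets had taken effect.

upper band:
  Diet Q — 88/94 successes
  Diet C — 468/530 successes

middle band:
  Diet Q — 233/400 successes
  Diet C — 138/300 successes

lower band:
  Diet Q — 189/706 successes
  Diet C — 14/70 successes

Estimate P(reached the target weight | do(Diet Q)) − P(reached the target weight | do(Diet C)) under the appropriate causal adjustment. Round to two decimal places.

Because the diet influences week-4 weight band, week-4 weight band is a post-treatment mediator, not a confounder. Stratifying on it would bias the estimate; the causal effect is the crude pooled difference.
The causal difference is the pooled difference: 0.425 − 0.689 = -0.264.

-0.26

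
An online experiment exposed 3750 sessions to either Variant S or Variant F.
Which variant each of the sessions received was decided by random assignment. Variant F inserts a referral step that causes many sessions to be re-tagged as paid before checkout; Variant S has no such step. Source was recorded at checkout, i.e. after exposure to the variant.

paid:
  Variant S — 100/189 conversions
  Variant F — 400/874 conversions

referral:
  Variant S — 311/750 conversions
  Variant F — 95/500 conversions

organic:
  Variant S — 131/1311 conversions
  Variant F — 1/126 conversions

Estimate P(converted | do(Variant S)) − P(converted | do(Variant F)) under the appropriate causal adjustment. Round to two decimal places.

The distribution of traffic source is itself part of what the variant does — it is an intermediate outcome. Holding it fixed would remove that part of the effect; the total effect is the pooled difference.
The causal difference is the pooled difference: 0.241 − 0.331 = -0.090.

-0.09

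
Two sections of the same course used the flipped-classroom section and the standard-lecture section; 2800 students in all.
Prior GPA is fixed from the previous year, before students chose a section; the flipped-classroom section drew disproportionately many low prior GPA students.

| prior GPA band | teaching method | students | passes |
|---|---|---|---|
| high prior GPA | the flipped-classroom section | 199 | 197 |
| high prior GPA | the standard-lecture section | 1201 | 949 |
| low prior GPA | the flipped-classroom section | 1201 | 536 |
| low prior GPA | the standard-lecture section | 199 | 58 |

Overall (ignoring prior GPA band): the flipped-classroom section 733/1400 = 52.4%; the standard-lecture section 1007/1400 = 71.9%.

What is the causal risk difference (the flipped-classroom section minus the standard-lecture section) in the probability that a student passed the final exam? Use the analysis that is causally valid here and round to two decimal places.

+0.18

Here prior GPA band is a common cause — it drives both which teaching method a case falls under and the outcome. The crude comparison mixes populations; the stratum-specific rates are the causally relevant ones.
Adjusting over the population distribution of prior GPA band: 0.500·(0.990−0.790) + 0.500·(0.446−0.291) = +0.177.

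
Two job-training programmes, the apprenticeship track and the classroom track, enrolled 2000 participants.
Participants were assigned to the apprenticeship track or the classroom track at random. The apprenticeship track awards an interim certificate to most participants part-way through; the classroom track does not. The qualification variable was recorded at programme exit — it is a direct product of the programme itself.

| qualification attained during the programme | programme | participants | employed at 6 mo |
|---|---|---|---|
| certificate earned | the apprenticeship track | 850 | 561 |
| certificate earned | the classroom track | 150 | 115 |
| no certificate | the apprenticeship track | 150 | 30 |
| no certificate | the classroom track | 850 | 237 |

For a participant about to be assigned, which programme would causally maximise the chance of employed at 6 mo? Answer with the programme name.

The qualification attained during the programme-specific comparison favours the classroom track throughout, but the pooled figures favour the apprenticeship track. The question is whether to condition on qualification attained during the programme.
Qualification attained during the programme is recorded after the programme and is itself shifted by it — it sits on the causal path from programme to outcome. Conditioning on a mediator would strip out part of the effect we want; the pooled comparison gives the total causal effect.
Pooled: the apprenticeship track 59.1% vs the classroom track 35.2%; the apprenticeship track is higher overall.

the apprenticeship track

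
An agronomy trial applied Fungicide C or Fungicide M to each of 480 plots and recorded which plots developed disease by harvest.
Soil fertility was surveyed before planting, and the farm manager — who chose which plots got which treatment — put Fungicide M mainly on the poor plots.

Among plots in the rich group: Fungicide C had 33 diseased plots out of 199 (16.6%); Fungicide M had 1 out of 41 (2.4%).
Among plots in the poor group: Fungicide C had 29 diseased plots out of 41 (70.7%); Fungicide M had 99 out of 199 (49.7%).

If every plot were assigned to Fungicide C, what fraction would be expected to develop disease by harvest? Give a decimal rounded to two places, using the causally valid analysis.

0.44

The soil fertility-specific comparison favours Fungicide M throughout, but the pooled figures favour Fungicide C. The question is whether to condition on soil fertility.
Nothing the fungicide does changes soil fertility; the imbalance is an allocation artefact. With soil fertility also predicting the outcome, the pooled figure is confounded, and the within-stratum comparison is the causal one.
Standardising Fungicide C to the population soil fertility mix: 0.500·33/199 + 0.500·29/41 = 0.437.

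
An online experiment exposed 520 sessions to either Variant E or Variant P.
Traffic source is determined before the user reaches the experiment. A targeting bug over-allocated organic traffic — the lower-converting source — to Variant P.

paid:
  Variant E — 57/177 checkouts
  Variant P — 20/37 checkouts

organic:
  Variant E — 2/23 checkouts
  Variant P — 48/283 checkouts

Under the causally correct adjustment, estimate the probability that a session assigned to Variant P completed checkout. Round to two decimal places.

0.32

The stratified and pooled comparisons disagree (Variant P wins within each traffic source; Variant E wins overall), so the answer turns on the causal role of traffic source.
Since traffic source is a pre-existing factor (not a product of the variant) and it affects the outcome on its own, it is a confounder. The stratified rates, not the pooled rate, identify the causal effect.
Standardising Variant P to the population traffic source mix: 0.412·20/37 + 0.588·48/283 = 0.322.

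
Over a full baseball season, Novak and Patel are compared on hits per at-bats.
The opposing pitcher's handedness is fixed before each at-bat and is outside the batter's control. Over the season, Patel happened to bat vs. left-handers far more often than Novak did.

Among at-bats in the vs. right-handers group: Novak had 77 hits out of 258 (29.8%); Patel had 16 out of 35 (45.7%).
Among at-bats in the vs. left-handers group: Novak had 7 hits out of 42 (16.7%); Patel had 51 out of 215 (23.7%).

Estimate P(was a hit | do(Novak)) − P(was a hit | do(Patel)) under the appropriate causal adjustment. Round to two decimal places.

-0.12

Pitcher handedness differs across players for reasons unrelated to any effect of the player itself, and it separately predicts the outcome — a classic confounder. We must compare within pitcher handedness levels.
Adjusting over the population distribution of pitcher handedness: 0.533·(0.298−0.457) + 0.467·(0.167−0.237) = -0.118.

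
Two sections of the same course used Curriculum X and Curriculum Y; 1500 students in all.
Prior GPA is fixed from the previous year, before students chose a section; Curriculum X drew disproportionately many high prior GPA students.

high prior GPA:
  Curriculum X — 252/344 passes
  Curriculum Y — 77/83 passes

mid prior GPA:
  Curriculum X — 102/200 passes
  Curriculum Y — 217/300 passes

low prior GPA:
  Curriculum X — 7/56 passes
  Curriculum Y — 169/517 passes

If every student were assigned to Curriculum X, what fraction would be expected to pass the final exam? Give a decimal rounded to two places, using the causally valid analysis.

Here prior GPA band is a common cause — it drives both which teaching method a case falls under and the outcome. The crude comparison mixes populations; the stratum-specific rates are the causally relevant ones.
Standardising Curriculum X to the population prior GPA band mix: 0.285·252/344 + 0.333·102/200 + 0.382·7/56 = 0.426.

0.43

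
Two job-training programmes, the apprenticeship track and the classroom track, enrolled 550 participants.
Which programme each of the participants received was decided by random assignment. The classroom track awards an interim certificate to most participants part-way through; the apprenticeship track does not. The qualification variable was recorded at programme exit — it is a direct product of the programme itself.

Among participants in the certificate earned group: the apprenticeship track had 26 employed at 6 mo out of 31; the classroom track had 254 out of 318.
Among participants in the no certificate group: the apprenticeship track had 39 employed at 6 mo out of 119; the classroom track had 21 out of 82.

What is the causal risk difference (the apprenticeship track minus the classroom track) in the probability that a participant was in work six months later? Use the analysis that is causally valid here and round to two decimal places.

The qualification attained during the programme-specific comparison favours the apprenticeship track throughout, but the pooled figures favour the classroom track. The question is whether to condition on qualification attained during the programme.
Qualification attained during the programme here is a post-treatment variable shaped by the programme; conditioning on it would introduce bias rather than remove it. The overall comparison is the causal one.
The causal difference is the pooled difference: 0.433 − 0.688 = -0.254.

-0.25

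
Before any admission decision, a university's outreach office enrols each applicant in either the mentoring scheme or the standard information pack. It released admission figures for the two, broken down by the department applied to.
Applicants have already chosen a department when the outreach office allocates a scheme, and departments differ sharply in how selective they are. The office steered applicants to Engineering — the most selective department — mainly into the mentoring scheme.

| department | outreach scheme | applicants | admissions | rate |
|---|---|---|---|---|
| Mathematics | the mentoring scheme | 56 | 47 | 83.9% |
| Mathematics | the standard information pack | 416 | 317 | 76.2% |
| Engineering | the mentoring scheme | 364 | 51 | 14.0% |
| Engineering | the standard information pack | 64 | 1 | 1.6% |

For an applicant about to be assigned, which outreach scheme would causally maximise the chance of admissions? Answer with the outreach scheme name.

The department-specific comparison favours the mentoring scheme throughout, but the pooled figures favour the standard information pack. The question is whether to condition on department.
The imbalance in department arose from how applicants were allocated, not from anything the outreach scheme did; and department independently affects the outcome. The pooled gap is confounded — condition on department.
Within each level — Mathematics: 83.9% vs 76.2%; Engineering: 14.0% vs 1.6% — the mentoring scheme is higher every time.

the mentoring scheme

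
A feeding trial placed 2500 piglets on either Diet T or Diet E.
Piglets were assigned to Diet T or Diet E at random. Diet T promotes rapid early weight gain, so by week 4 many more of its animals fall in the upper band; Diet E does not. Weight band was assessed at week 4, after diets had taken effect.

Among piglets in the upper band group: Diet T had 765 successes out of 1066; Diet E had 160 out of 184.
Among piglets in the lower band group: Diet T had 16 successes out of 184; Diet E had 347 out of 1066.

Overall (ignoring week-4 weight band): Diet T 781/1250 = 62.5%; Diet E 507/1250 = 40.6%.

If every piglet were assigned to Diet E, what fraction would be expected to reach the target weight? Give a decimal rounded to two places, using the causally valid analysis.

Within every week-4 weight band level Diet E has the higher rate, yet pooled Diet T does — Simpson's reversal.
Stratifying would compare diets among piglets the diets themselves sorted into week-4 weight band groups — a form of selection on an intermediate. The unconditioned pooled rates give the total causal effect.
So P(outcome | do(Diet E)) is just the pooled rate for Diet E: 507/1250 = 0.406.

0.41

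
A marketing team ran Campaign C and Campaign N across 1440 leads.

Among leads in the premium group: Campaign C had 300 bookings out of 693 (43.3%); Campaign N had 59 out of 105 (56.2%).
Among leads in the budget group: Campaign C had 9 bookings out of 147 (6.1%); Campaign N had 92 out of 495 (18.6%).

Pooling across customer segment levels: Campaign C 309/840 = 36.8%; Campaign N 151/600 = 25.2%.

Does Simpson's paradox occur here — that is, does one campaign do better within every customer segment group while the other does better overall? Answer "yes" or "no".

yes

Within each customer segment level (premium 43.3% vs 56.2%; budget 6.1% vs 18.6%), Campaign N has the higher rate every time. Pooled: 36.8% vs 25.2% — Campaign C has the higher rate overall. The two comparisons disagree.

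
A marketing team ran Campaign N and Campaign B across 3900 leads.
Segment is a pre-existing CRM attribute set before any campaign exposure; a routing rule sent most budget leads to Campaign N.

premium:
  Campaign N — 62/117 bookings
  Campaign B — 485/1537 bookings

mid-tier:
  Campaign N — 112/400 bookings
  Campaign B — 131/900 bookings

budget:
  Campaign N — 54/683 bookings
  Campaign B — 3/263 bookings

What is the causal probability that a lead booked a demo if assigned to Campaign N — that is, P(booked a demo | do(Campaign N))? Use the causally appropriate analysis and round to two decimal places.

0.34

Within every customer segment level Campaign N has the higher rate, yet pooled Campaign B does — Simpson's reversal.
Customer segment differs across campaigns for reasons unrelated to any effect of the campaign itself, and it separately predicts the outcome — a classic confounder. We must compare within customer segment levels.
Standardising Campaign N to the population customer segment mix: 0.424·62/117 + 0.333·112/400 + 0.243·54/683 = 0.337.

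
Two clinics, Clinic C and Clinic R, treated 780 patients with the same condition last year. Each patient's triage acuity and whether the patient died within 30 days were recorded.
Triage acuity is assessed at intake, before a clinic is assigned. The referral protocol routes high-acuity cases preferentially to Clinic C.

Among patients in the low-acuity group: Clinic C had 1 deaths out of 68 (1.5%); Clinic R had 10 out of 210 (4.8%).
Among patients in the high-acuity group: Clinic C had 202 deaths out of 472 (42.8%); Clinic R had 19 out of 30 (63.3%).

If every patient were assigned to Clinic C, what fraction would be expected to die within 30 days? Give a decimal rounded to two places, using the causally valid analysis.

0.28

The triage acuity-specific comparison favours Clinic C throughout, but the pooled figures favour Clinic R. The question is whether to condition on triage acuity.
Here triage acuity is a common cause — it drives both which clinic a case falls under and the outcome. The crude comparison mixes populations; the stratum-specific rates are the causally relevant ones.
Standardising Clinic C to the population triage acuity mix: 0.356·1/68 + 0.644·202/472 = 0.281.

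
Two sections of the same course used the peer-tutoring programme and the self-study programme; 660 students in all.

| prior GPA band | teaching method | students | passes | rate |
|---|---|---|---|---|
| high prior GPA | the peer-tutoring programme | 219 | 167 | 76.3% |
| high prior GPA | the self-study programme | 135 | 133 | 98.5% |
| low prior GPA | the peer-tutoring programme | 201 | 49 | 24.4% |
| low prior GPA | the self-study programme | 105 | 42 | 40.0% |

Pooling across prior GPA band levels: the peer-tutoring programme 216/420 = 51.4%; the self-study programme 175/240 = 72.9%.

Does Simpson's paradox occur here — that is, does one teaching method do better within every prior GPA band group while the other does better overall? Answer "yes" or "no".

Within each prior GPA band level (high prior GPA 76.3% vs 98.5%; low prior GPA 24.4% vs 40.0%), the self-study programme has the higher rate every time. Pooled: 51.4% vs 72.9% — the self-study programme has the higher rate overall. They agree.

no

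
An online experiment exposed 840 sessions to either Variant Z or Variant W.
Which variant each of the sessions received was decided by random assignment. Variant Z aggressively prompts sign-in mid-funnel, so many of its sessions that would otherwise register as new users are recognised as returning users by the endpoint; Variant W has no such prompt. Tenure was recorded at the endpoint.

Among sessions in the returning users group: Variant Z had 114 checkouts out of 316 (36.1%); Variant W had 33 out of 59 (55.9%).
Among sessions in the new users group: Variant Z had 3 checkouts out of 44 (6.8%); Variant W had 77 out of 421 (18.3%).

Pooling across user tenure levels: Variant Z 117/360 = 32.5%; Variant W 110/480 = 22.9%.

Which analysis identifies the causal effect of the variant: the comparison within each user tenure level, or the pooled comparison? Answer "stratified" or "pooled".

pooled

The stratified and pooled comparisons disagree (Variant W wins within each user tenure; Variant Z wins overall), so the answer turns on the causal role of user tenure.
Stratifying would compare variants among sessions the variants themselves sorted into user tenure groups — a form of selection on an intermediate. The unconditioned pooled rates give the total causal effect.
Pooled: Variant Z 32.5% vs Variant W 22.9%; Variant Z is higher overall.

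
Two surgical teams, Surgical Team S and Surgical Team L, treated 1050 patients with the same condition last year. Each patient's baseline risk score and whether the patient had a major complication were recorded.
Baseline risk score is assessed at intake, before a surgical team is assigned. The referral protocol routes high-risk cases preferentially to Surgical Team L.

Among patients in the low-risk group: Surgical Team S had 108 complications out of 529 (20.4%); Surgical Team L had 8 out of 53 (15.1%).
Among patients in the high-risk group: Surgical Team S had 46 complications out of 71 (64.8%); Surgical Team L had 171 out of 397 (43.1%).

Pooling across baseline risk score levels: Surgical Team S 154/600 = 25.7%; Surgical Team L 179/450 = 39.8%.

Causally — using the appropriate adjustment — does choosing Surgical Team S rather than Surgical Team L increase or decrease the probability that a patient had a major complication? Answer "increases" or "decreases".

Surgical Team L is lower inside every baseline risk score stratum but Surgical Team S is lower in aggregate. Whether to stratify depends on how baseline risk score relates to the surgical team.
Baseline risk score satisfies the back-door criterion: it is not a descendant of the surgical team, and it blocks the spurious path from surgical team to outcome. Adjusting for it (i.e., using the within-baseline risk score rates) gives the causal effect.
Within each level — low-risk: 20.4% vs 15.1%; high-risk: 64.8% vs 43.1% — Surgical Team L is lower every time.

increases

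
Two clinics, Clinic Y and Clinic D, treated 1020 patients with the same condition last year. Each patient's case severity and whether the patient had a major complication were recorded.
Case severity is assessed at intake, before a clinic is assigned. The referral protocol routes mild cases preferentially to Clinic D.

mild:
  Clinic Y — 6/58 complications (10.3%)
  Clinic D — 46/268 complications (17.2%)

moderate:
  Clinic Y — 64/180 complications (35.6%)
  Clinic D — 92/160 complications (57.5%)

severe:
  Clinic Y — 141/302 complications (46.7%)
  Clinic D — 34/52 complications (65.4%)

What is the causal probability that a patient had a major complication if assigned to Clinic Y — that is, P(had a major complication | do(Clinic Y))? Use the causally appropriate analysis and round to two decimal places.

0.31

Since case severity is a pre-existing factor (not a product of the clinic) and it affects the outcome on its own, it is a confounder. The stratified rates, not the pooled rate, identify the causal effect.
Standardising Clinic Y to the population case severity mix: 0.320·6/58 + 0.333·64/180 + 0.347·141/302 = 0.314.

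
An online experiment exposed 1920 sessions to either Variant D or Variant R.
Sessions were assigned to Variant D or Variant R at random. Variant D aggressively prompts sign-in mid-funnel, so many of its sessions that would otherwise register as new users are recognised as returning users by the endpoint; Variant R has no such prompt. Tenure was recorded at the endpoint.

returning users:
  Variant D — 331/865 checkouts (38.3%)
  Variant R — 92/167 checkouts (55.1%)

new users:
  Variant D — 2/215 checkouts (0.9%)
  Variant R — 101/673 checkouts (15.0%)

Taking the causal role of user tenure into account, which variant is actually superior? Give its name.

User tenure is recorded after the variant and is itself shifted by it — it sits on the causal path from variant to outcome. Conditioning on a mediator would strip out part of the effect we want; the pooled comparison gives the total causal effect.
Pooled: Variant D 30.8% vs Variant R 23.0%; Variant D is higher overall.

Variant D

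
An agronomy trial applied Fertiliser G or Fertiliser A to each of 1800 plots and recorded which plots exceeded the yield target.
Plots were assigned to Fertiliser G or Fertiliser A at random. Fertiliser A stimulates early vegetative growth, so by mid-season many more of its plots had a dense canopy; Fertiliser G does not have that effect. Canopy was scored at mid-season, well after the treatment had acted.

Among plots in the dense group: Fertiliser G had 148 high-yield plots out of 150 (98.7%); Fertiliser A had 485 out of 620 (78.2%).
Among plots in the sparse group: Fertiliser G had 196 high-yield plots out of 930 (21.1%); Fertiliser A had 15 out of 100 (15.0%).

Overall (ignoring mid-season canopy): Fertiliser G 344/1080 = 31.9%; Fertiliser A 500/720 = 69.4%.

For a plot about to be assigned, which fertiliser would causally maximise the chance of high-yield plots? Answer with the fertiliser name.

Fertiliser A

The mid-season canopy-specific comparison favours Fertiliser G throughout, but the pooled figures favour Fertiliser A. The question is whether to condition on mid-season canopy.
The distribution of mid-season canopy is itself part of what the fertiliser does — it is an intermediate outcome. Holding it fixed would remove that part of the effect; the total effect is the pooled difference.
Pooled: Fertiliser G 31.9% vs Fertiliser A 69.4%; Fertiliser A is higher overall.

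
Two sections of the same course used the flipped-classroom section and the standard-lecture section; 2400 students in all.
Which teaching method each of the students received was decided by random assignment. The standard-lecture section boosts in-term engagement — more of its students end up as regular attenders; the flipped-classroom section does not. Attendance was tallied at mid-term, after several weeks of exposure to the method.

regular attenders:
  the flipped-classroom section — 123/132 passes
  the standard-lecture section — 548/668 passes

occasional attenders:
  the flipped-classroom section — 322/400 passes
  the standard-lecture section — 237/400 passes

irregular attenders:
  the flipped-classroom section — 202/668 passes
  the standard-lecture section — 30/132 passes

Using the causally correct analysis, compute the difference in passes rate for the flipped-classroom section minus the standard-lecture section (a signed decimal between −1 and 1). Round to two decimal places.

-0.14

The stratified and pooled comparisons disagree (the flipped-classroom section wins within each mid-term attendance; the standard-lecture section wins overall), so the answer turns on the causal role of mid-term attendance.
Mid-term attendance lies on the pathway teaching method → mid-term attendance → outcome, so adjusting for it blocks the indirect effect. For the total causal effect of teaching method, use the unadjusted pooled rates.
The causal difference is the pooled difference: 0.539 − 0.679 = -0.140.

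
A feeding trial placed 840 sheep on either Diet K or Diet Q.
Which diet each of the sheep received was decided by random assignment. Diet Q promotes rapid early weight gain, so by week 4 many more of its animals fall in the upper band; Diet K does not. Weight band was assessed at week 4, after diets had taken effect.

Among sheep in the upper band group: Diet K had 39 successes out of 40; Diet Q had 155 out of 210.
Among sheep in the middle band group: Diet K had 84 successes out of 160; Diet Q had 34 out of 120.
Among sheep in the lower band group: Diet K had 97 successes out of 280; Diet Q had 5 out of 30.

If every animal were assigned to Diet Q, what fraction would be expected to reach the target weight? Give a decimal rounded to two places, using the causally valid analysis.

0.54

Week-4 weight band is downstream of the diet. One should not condition on a consequence of treatment, so the overall rates are the right comparison.
So P(outcome | do(Diet Q)) is just the pooled rate for Diet Q: 194/360 = 0.539.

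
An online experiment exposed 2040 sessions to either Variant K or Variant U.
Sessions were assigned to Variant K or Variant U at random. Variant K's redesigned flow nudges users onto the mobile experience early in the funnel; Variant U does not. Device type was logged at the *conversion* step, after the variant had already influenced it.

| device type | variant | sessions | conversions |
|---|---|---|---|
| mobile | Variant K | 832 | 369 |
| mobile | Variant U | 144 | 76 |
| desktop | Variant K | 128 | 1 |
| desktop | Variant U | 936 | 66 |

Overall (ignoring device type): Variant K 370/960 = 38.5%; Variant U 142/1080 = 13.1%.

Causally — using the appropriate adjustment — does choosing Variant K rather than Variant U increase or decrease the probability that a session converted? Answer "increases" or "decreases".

Stratifying would compare variants among sessions the variants themselves sorted into device type groups — a form of selection on an intermediate. The unconditioned pooled rates give the total causal effect.
Pooled: Variant K 38.5% vs Variant U 13.1%; Variant K is higher overall.

increases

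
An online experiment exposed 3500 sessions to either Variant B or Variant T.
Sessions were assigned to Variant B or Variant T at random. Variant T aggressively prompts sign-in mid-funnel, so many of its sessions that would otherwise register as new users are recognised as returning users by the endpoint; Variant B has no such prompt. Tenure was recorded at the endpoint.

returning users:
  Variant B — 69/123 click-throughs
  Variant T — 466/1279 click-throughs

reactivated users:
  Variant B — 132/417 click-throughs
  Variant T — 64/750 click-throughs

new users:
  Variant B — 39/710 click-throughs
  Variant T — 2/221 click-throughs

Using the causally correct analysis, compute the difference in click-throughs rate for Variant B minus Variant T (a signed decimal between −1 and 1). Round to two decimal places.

-0.04

Within every user tenure level Variant B has the higher rate, yet pooled Variant T does — Simpson's reversal.
Because the variant influences user tenure, user tenure is a post-treatment mediator, not a confounder. Stratifying on it would bias the estimate; the causal effect is the crude pooled difference.
The causal difference is the pooled difference: 0.192 − 0.236 = -0.044.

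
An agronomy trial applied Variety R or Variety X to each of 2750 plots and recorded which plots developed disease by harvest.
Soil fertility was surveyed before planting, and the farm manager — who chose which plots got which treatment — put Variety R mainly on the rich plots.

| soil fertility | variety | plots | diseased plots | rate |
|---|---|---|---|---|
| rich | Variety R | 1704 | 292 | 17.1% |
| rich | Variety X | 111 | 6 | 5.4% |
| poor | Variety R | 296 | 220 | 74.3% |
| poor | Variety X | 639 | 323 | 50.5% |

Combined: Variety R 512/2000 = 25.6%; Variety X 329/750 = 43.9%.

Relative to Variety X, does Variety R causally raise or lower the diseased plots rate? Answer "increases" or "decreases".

increases

Soil fertility differs across varietys for reasons unrelated to any effect of the variety itself, and it separately predicts the outcome — a classic confounder. We must compare within soil fertility levels.
Within each level — rich: 17.1% vs 5.4%; poor: 74.3% vs 50.5% — Variety X is lower every time.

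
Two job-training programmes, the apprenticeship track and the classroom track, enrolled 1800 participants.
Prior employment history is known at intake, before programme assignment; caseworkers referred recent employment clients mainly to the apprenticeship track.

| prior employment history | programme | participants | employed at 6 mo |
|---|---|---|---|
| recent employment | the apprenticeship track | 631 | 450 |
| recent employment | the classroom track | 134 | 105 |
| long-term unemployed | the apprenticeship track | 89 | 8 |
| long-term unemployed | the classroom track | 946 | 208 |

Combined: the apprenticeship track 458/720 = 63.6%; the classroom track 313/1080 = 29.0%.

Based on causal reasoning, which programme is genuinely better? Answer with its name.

The stratified and pooled comparisons disagree (the classroom track wins within each prior employment history; the apprenticeship track wins overall), so the answer turns on the causal role of prior employment history.
The imbalance in prior employment history arose from how participants were allocated, not from anything the programme did; and prior employment history independently affects the outcome. The pooled gap is confounded — condition on prior employment history.
Within each level — recent employment: 71.3% vs 78.4%; long-term unemployed: 9.0% vs 22.0% — the classroom track is higher every time.

the classroom track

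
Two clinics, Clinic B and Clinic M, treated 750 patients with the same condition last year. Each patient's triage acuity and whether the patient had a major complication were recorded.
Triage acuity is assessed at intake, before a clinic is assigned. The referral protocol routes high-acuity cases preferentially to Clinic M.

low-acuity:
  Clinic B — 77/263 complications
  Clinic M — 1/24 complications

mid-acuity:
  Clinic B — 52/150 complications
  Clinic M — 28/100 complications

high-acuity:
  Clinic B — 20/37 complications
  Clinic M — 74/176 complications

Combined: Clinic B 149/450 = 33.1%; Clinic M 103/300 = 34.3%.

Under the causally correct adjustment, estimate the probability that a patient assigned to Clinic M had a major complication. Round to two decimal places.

Within every triage acuity level Clinic M has the lower rate, yet pooled Clinic B does — Simpson's reversal.
Nothing the clinic does changes triage acuity; the imbalance is an allocation artefact. With triage acuity also predicting the outcome, the pooled figure is confounded, and the within-stratum comparison is the causal one.
Standardising Clinic M to the population triage acuity mix: 0.383·1/24 + 0.333·28/100 + 0.284·74/176 = 0.229.

0.23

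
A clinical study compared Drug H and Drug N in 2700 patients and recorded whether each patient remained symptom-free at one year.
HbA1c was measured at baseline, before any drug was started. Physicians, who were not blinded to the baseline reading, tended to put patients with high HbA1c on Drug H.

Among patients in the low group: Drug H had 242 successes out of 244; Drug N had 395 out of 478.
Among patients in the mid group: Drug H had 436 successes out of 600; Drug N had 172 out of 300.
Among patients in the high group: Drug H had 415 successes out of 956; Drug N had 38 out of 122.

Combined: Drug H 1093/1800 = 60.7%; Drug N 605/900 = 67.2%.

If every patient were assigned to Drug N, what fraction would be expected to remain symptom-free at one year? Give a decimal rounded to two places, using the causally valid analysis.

HbA1c differs across drugs for reasons unrelated to any effect of the drug itself, and it separately predicts the outcome — a classic confounder. We must compare within HbA1c levels.
Standardising Drug N to the population HbA1c mix: 0.267·395/478 + 0.333·172/300 + 0.399·38/122 = 0.536.

0.54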